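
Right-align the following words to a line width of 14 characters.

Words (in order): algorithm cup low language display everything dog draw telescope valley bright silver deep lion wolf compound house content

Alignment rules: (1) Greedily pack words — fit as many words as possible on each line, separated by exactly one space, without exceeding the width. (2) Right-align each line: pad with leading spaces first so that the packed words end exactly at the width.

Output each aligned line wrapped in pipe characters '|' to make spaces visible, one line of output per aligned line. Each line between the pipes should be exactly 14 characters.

Answer: | algorithm cup|
|  low language|
|       display|
|everything dog|
|draw telescope|
| valley bright|
|   silver deep|
|     lion wolf|
|compound house|
|       content|

Derivation:
Line 1: ['algorithm', 'cup'] (min_width=13, slack=1)
Line 2: ['low', 'language'] (min_width=12, slack=2)
Line 3: ['display'] (min_width=7, slack=7)
Line 4: ['everything', 'dog'] (min_width=14, slack=0)
Line 5: ['draw', 'telescope'] (min_width=14, slack=0)
Line 6: ['valley', 'bright'] (min_width=13, slack=1)
Line 7: ['silver', 'deep'] (min_width=11, slack=3)
Line 8: ['lion', 'wolf'] (min_width=9, slack=5)
Line 9: ['compound', 'house'] (min_width=14, slack=0)
Line 10: ['content'] (min_width=7, slack=7)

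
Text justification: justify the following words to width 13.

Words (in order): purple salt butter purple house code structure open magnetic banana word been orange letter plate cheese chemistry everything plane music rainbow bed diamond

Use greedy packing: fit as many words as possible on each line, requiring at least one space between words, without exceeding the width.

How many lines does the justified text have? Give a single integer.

Line 1: ['purple', 'salt'] (min_width=11, slack=2)
Line 2: ['butter', 'purple'] (min_width=13, slack=0)
Line 3: ['house', 'code'] (min_width=10, slack=3)
Line 4: ['structure'] (min_width=9, slack=4)
Line 5: ['open', 'magnetic'] (min_width=13, slack=0)
Line 6: ['banana', 'word'] (min_width=11, slack=2)
Line 7: ['been', 'orange'] (min_width=11, slack=2)
Line 8: ['letter', 'plate'] (min_width=12, slack=1)
Line 9: ['cheese'] (min_width=6, slack=7)
Line 10: ['chemistry'] (min_width=9, slack=4)
Line 11: ['everything'] (min_width=10, slack=3)
Line 12: ['plane', 'music'] (min_width=11, slack=2)
Line 13: ['rainbow', 'bed'] (min_width=11, slack=2)
Line 14: ['diamond'] (min_width=7, slack=6)
Total lines: 14

Answer: 14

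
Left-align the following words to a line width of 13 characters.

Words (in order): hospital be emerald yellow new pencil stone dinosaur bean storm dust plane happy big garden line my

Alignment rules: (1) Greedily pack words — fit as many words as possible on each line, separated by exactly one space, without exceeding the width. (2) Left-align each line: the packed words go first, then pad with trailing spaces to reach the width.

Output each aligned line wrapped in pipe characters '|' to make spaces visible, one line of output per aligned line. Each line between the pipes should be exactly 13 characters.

Answer: |hospital be  |
|emerald      |
|yellow new   |
|pencil stone |
|dinosaur bean|
|storm dust   |
|plane happy  |
|big garden   |
|line my      |

Derivation:
Line 1: ['hospital', 'be'] (min_width=11, slack=2)
Line 2: ['emerald'] (min_width=7, slack=6)
Line 3: ['yellow', 'new'] (min_width=10, slack=3)
Line 4: ['pencil', 'stone'] (min_width=12, slack=1)
Line 5: ['dinosaur', 'bean'] (min_width=13, slack=0)
Line 6: ['storm', 'dust'] (min_width=10, slack=3)
Line 7: ['plane', 'happy'] (min_width=11, slack=2)
Line 8: ['big', 'garden'] (min_width=10, slack=3)
Line 9: ['line', 'my'] (min_width=7, slack=6)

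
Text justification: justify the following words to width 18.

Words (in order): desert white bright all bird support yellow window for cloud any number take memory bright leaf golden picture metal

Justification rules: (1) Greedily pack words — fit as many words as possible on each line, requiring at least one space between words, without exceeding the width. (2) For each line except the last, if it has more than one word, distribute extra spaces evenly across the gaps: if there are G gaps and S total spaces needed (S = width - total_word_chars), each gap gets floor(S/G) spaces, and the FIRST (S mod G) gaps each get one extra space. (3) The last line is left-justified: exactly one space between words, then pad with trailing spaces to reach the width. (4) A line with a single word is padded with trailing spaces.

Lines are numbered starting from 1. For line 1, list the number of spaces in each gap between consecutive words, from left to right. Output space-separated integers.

Line 1: ['desert', 'white'] (min_width=12, slack=6)
Line 2: ['bright', 'all', 'bird'] (min_width=15, slack=3)
Line 3: ['support', 'yellow'] (min_width=14, slack=4)
Line 4: ['window', 'for', 'cloud'] (min_width=16, slack=2)
Line 5: ['any', 'number', 'take'] (min_width=15, slack=3)
Line 6: ['memory', 'bright', 'leaf'] (min_width=18, slack=0)
Line 7: ['golden', 'picture'] (min_width=14, slack=4)
Line 8: ['metal'] (min_width=5, slack=13)

Answer: 7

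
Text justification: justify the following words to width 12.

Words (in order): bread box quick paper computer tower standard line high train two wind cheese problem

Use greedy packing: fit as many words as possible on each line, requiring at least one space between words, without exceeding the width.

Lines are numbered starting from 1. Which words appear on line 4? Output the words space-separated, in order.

Line 1: ['bread', 'box'] (min_width=9, slack=3)
Line 2: ['quick', 'paper'] (min_width=11, slack=1)
Line 3: ['computer'] (min_width=8, slack=4)
Line 4: ['tower'] (min_width=5, slack=7)
Line 5: ['standard'] (min_width=8, slack=4)
Line 6: ['line', 'high'] (min_width=9, slack=3)
Line 7: ['train', 'two'] (min_width=9, slack=3)
Line 8: ['wind', 'cheese'] (min_width=11, slack=1)
Line 9: ['problem'] (min_width=7, slack=5)

Answer: tower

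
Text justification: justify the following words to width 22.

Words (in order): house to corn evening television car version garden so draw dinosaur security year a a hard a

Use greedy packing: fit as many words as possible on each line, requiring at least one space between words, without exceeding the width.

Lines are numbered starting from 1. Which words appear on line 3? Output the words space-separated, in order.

Answer: garden so draw

Derivation:
Line 1: ['house', 'to', 'corn', 'evening'] (min_width=21, slack=1)
Line 2: ['television', 'car', 'version'] (min_width=22, slack=0)
Line 3: ['garden', 'so', 'draw'] (min_width=14, slack=8)
Line 4: ['dinosaur', 'security', 'year'] (min_width=22, slack=0)
Line 5: ['a', 'a', 'hard', 'a'] (min_width=10, slack=12)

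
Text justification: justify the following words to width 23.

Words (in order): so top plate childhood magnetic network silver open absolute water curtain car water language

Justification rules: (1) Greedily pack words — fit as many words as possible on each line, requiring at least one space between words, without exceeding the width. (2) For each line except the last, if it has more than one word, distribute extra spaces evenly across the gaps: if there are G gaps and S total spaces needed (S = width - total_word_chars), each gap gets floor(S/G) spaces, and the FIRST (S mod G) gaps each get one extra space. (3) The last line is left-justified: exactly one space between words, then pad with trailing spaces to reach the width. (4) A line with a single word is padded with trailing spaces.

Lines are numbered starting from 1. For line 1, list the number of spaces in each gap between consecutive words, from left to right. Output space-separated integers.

Line 1: ['so', 'top', 'plate', 'childhood'] (min_width=22, slack=1)
Line 2: ['magnetic', 'network', 'silver'] (min_width=23, slack=0)
Line 3: ['open', 'absolute', 'water'] (min_width=19, slack=4)
Line 4: ['curtain', 'car', 'water'] (min_width=17, slack=6)
Line 5: ['language'] (min_width=8, slack=15)

Answer: 2 1 1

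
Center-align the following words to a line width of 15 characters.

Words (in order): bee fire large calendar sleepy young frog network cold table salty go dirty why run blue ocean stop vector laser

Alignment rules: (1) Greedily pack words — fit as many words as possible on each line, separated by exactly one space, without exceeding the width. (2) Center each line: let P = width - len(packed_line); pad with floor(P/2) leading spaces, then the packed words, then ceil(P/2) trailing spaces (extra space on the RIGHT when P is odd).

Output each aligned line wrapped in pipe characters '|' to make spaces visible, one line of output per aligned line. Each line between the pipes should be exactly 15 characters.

Answer: |bee fire large |
|calendar sleepy|
|  young frog   |
| network cold  |
|table salty go |
| dirty why run |
|blue ocean stop|
| vector laser  |

Derivation:
Line 1: ['bee', 'fire', 'large'] (min_width=14, slack=1)
Line 2: ['calendar', 'sleepy'] (min_width=15, slack=0)
Line 3: ['young', 'frog'] (min_width=10, slack=5)
Line 4: ['network', 'cold'] (min_width=12, slack=3)
Line 5: ['table', 'salty', 'go'] (min_width=14, slack=1)
Line 6: ['dirty', 'why', 'run'] (min_width=13, slack=2)
Line 7: ['blue', 'ocean', 'stop'] (min_width=15, slack=0)
Line 8: ['vector', 'laser'] (min_width=12, slack=3)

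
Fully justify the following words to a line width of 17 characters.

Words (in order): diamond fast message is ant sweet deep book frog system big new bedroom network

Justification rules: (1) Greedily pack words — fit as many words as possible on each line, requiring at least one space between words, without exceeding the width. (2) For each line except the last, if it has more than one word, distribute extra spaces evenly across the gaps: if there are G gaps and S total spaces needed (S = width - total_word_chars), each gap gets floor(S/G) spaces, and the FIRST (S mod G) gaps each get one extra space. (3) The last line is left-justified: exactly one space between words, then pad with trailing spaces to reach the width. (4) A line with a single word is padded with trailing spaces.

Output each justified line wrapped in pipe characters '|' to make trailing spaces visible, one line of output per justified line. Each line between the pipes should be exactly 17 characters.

Answer: |diamond      fast|
|message   is  ant|
|sweet  deep  book|
|frog  system  big|
|new       bedroom|
|network          |

Derivation:
Line 1: ['diamond', 'fast'] (min_width=12, slack=5)
Line 2: ['message', 'is', 'ant'] (min_width=14, slack=3)
Line 3: ['sweet', 'deep', 'book'] (min_width=15, slack=2)
Line 4: ['frog', 'system', 'big'] (min_width=15, slack=2)
Line 5: ['new', 'bedroom'] (min_width=11, slack=6)
Line 6: ['network'] (min_width=7, slack=10)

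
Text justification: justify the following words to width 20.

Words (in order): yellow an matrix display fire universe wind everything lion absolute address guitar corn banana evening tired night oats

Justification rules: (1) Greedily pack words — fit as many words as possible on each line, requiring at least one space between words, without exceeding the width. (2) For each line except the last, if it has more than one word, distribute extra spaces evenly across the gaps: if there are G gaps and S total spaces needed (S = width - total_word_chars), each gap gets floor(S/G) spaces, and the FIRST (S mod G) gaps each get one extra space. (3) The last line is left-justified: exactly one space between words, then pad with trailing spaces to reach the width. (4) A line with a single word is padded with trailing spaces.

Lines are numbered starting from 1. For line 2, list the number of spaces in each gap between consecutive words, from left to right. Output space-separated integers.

Answer: 9

Derivation:
Line 1: ['yellow', 'an', 'matrix'] (min_width=16, slack=4)
Line 2: ['display', 'fire'] (min_width=12, slack=8)
Line 3: ['universe', 'wind'] (min_width=13, slack=7)
Line 4: ['everything', 'lion'] (min_width=15, slack=5)
Line 5: ['absolute', 'address'] (min_width=16, slack=4)
Line 6: ['guitar', 'corn', 'banana'] (min_width=18, slack=2)
Line 7: ['evening', 'tired', 'night'] (min_width=19, slack=1)
Line 8: ['oats'] (min_width=4, slack=16)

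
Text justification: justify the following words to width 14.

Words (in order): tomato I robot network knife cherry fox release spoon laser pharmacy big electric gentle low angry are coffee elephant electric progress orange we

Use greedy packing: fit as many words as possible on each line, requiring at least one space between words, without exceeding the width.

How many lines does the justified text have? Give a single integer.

Answer: 13

Derivation:
Line 1: ['tomato', 'I', 'robot'] (min_width=14, slack=0)
Line 2: ['network', 'knife'] (min_width=13, slack=1)
Line 3: ['cherry', 'fox'] (min_width=10, slack=4)
Line 4: ['release', 'spoon'] (min_width=13, slack=1)
Line 5: ['laser', 'pharmacy'] (min_width=14, slack=0)
Line 6: ['big', 'electric'] (min_width=12, slack=2)
Line 7: ['gentle', 'low'] (min_width=10, slack=4)
Line 8: ['angry', 'are'] (min_width=9, slack=5)
Line 9: ['coffee'] (min_width=6, slack=8)
Line 10: ['elephant'] (min_width=8, slack=6)
Line 11: ['electric'] (min_width=8, slack=6)
Line 12: ['progress'] (min_width=8, slack=6)
Line 13: ['orange', 'we'] (min_width=9, slack=5)
Total lines: 13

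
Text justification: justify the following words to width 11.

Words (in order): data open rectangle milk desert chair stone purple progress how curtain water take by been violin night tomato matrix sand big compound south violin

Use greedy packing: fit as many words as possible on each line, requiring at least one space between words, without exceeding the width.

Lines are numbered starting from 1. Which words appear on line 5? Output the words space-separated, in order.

Line 1: ['data', 'open'] (min_width=9, slack=2)
Line 2: ['rectangle'] (min_width=9, slack=2)
Line 3: ['milk', 'desert'] (min_width=11, slack=0)
Line 4: ['chair', 'stone'] (min_width=11, slack=0)
Line 5: ['purple'] (min_width=6, slack=5)
Line 6: ['progress'] (min_width=8, slack=3)
Line 7: ['how', 'curtain'] (min_width=11, slack=0)
Line 8: ['water', 'take'] (min_width=10, slack=1)
Line 9: ['by', 'been'] (min_width=7, slack=4)
Line 10: ['violin'] (min_width=6, slack=5)
Line 11: ['night'] (min_width=5, slack=6)
Line 12: ['tomato'] (min_width=6, slack=5)
Line 13: ['matrix', 'sand'] (min_width=11, slack=0)
Line 14: ['big'] (min_width=3, slack=8)
Line 15: ['compound'] (min_width=8, slack=3)
Line 16: ['south'] (min_width=5, slack=6)
Line 17: ['violin'] (min_width=6, slack=5)

Answer: purple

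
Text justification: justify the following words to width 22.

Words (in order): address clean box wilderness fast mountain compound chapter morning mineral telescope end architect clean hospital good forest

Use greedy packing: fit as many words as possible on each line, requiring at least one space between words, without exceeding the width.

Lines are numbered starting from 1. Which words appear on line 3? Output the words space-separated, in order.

Answer: mountain compound

Derivation:
Line 1: ['address', 'clean', 'box'] (min_width=17, slack=5)
Line 2: ['wilderness', 'fast'] (min_width=15, slack=7)
Line 3: ['mountain', 'compound'] (min_width=17, slack=5)
Line 4: ['chapter', 'morning'] (min_width=15, slack=7)
Line 5: ['mineral', 'telescope', 'end'] (min_width=21, slack=1)
Line 6: ['architect', 'clean'] (min_width=15, slack=7)
Line 7: ['hospital', 'good', 'forest'] (min_width=20, slack=2)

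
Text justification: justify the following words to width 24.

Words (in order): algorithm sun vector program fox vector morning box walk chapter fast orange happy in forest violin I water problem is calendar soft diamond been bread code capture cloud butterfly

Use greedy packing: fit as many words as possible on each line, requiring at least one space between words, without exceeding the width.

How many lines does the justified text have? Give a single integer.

Line 1: ['algorithm', 'sun', 'vector'] (min_width=20, slack=4)
Line 2: ['program', 'fox', 'vector'] (min_width=18, slack=6)
Line 3: ['morning', 'box', 'walk', 'chapter'] (min_width=24, slack=0)
Line 4: ['fast', 'orange', 'happy', 'in'] (min_width=20, slack=4)
Line 5: ['forest', 'violin', 'I', 'water'] (min_width=21, slack=3)
Line 6: ['problem', 'is', 'calendar', 'soft'] (min_width=24, slack=0)
Line 7: ['diamond', 'been', 'bread', 'code'] (min_width=23, slack=1)
Line 8: ['capture', 'cloud', 'butterfly'] (min_width=23, slack=1)
Total lines: 8

Answer: 8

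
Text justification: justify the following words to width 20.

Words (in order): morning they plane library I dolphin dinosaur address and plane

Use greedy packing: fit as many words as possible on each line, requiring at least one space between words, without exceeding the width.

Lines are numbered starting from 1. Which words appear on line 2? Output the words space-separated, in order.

Answer: library I dolphin

Derivation:
Line 1: ['morning', 'they', 'plane'] (min_width=18, slack=2)
Line 2: ['library', 'I', 'dolphin'] (min_width=17, slack=3)
Line 3: ['dinosaur', 'address', 'and'] (min_width=20, slack=0)
Line 4: ['plane'] (min_width=5, slack=15)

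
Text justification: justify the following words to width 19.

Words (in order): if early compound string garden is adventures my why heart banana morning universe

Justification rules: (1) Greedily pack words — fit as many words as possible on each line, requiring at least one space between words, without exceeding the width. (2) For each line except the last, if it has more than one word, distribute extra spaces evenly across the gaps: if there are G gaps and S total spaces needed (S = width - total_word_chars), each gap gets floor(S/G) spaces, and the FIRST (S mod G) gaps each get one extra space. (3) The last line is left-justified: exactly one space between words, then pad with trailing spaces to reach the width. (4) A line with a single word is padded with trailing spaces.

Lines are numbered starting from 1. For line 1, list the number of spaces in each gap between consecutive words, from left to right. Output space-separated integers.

Line 1: ['if', 'early', 'compound'] (min_width=17, slack=2)
Line 2: ['string', 'garden', 'is'] (min_width=16, slack=3)
Line 3: ['adventures', 'my', 'why'] (min_width=17, slack=2)
Line 4: ['heart', 'banana'] (min_width=12, slack=7)
Line 5: ['morning', 'universe'] (min_width=16, slack=3)

Answer: 2 2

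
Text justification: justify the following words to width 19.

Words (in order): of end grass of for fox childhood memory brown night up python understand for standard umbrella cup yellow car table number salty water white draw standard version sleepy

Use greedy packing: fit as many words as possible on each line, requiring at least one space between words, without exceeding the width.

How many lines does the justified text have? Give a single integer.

Line 1: ['of', 'end', 'grass', 'of', 'for'] (min_width=19, slack=0)
Line 2: ['fox', 'childhood'] (min_width=13, slack=6)
Line 3: ['memory', 'brown', 'night'] (min_width=18, slack=1)
Line 4: ['up', 'python'] (min_width=9, slack=10)
Line 5: ['understand', 'for'] (min_width=14, slack=5)
Line 6: ['standard', 'umbrella'] (min_width=17, slack=2)
Line 7: ['cup', 'yellow', 'car'] (min_width=14, slack=5)
Line 8: ['table', 'number', 'salty'] (min_width=18, slack=1)
Line 9: ['water', 'white', 'draw'] (min_width=16, slack=3)
Line 10: ['standard', 'version'] (min_width=16, slack=3)
Line 11: ['sleepy'] (min_width=6, slack=13)
Total lines: 11

Answer: 11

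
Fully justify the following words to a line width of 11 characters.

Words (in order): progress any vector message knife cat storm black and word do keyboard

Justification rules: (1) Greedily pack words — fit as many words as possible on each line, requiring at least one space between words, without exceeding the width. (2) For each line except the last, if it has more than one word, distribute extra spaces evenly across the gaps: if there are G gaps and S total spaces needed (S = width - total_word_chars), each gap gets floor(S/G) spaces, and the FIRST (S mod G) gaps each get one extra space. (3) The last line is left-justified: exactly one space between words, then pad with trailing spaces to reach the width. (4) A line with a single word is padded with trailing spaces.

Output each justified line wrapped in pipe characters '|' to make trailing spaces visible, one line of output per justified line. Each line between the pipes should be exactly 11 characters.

Line 1: ['progress'] (min_width=8, slack=3)
Line 2: ['any', 'vector'] (min_width=10, slack=1)
Line 3: ['message'] (min_width=7, slack=4)
Line 4: ['knife', 'cat'] (min_width=9, slack=2)
Line 5: ['storm', 'black'] (min_width=11, slack=0)
Line 6: ['and', 'word', 'do'] (min_width=11, slack=0)
Line 7: ['keyboard'] (min_width=8, slack=3)

Answer: |progress   |
|any  vector|
|message    |
|knife   cat|
|storm black|
|and word do|
|keyboard   |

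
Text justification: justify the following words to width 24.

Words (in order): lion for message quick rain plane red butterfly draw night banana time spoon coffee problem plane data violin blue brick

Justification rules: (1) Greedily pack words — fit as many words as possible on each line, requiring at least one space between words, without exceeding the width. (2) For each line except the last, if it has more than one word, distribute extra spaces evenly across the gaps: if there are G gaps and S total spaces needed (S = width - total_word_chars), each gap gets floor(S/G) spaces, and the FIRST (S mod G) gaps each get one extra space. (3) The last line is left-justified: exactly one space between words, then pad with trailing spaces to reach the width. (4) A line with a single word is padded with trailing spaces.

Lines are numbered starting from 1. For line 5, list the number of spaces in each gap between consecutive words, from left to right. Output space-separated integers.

Line 1: ['lion', 'for', 'message', 'quick'] (min_width=22, slack=2)
Line 2: ['rain', 'plane', 'red', 'butterfly'] (min_width=24, slack=0)
Line 3: ['draw', 'night', 'banana', 'time'] (min_width=22, slack=2)
Line 4: ['spoon', 'coffee', 'problem'] (min_width=20, slack=4)
Line 5: ['plane', 'data', 'violin', 'blue'] (min_width=22, slack=2)
Line 6: ['brick'] (min_width=5, slack=19)

Answer: 2 2 1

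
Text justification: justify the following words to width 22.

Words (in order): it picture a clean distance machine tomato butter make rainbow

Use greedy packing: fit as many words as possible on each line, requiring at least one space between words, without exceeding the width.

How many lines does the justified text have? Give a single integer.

Answer: 4

Derivation:
Line 1: ['it', 'picture', 'a', 'clean'] (min_width=18, slack=4)
Line 2: ['distance', 'machine'] (min_width=16, slack=6)
Line 3: ['tomato', 'butter', 'make'] (min_width=18, slack=4)
Line 4: ['rainbow'] (min_width=7, slack=15)
Total lines: 4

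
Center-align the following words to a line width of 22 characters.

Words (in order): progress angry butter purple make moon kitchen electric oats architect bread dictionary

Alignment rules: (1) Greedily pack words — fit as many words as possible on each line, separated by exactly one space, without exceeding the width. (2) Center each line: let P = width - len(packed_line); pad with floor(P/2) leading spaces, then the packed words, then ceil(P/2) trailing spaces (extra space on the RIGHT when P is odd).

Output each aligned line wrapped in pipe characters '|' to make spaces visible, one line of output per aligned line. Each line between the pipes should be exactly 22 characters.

Answer: |progress angry butter |
|   purple make moon   |
|kitchen electric oats |
|   architect bread    |
|      dictionary      |

Derivation:
Line 1: ['progress', 'angry', 'butter'] (min_width=21, slack=1)
Line 2: ['purple', 'make', 'moon'] (min_width=16, slack=6)
Line 3: ['kitchen', 'electric', 'oats'] (min_width=21, slack=1)
Line 4: ['architect', 'bread'] (min_width=15, slack=7)
Line 5: ['dictionary'] (min_width=10, slack=12)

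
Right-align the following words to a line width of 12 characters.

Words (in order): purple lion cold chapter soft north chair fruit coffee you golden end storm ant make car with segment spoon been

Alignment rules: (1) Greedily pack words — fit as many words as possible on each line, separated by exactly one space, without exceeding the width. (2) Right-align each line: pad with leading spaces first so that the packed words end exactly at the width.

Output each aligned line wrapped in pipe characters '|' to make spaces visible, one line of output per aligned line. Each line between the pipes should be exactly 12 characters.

Answer: | purple lion|
|cold chapter|
|  soft north|
| chair fruit|
|  coffee you|
|  golden end|
|   storm ant|
|    make car|
|with segment|
|  spoon been|

Derivation:
Line 1: ['purple', 'lion'] (min_width=11, slack=1)
Line 2: ['cold', 'chapter'] (min_width=12, slack=0)
Line 3: ['soft', 'north'] (min_width=10, slack=2)
Line 4: ['chair', 'fruit'] (min_width=11, slack=1)
Line 5: ['coffee', 'you'] (min_width=10, slack=2)
Line 6: ['golden', 'end'] (min_width=10, slack=2)
Line 7: ['storm', 'ant'] (min_width=9, slack=3)
Line 8: ['make', 'car'] (min_width=8, slack=4)
Line 9: ['with', 'segment'] (min_width=12, slack=0)
Line 10: ['spoon', 'been'] (min_width=10, slack=2)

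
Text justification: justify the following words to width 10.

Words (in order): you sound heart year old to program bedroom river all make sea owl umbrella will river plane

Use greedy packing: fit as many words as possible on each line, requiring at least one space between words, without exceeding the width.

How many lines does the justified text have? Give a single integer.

Answer: 11

Derivation:
Line 1: ['you', 'sound'] (min_width=9, slack=1)
Line 2: ['heart', 'year'] (min_width=10, slack=0)
Line 3: ['old', 'to'] (min_width=6, slack=4)
Line 4: ['program'] (min_width=7, slack=3)
Line 5: ['bedroom'] (min_width=7, slack=3)
Line 6: ['river', 'all'] (min_width=9, slack=1)
Line 7: ['make', 'sea'] (min_width=8, slack=2)
Line 8: ['owl'] (min_width=3, slack=7)
Line 9: ['umbrella'] (min_width=8, slack=2)
Line 10: ['will', 'river'] (min_width=10, slack=0)
Line 11: ['plane'] (min_width=5, slack=5)
Total lines: 11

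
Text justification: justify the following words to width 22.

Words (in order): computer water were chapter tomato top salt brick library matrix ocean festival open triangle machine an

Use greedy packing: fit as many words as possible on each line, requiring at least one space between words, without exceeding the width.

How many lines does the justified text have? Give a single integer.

Answer: 6

Derivation:
Line 1: ['computer', 'water', 'were'] (min_width=19, slack=3)
Line 2: ['chapter', 'tomato', 'top'] (min_width=18, slack=4)
Line 3: ['salt', 'brick', 'library'] (min_width=18, slack=4)
Line 4: ['matrix', 'ocean', 'festival'] (min_width=21, slack=1)
Line 5: ['open', 'triangle', 'machine'] (min_width=21, slack=1)
Line 6: ['an'] (min_width=2, slack=20)
Total lines: 6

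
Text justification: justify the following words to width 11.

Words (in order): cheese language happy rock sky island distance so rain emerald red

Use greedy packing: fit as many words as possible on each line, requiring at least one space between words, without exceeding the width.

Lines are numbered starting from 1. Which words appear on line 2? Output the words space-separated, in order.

Answer: language

Derivation:
Line 1: ['cheese'] (min_width=6, slack=5)
Line 2: ['language'] (min_width=8, slack=3)
Line 3: ['happy', 'rock'] (min_width=10, slack=1)
Line 4: ['sky', 'island'] (min_width=10, slack=1)
Line 5: ['distance', 'so'] (min_width=11, slack=0)
Line 6: ['rain'] (min_width=4, slack=7)
Line 7: ['emerald', 'red'] (min_width=11, slack=0)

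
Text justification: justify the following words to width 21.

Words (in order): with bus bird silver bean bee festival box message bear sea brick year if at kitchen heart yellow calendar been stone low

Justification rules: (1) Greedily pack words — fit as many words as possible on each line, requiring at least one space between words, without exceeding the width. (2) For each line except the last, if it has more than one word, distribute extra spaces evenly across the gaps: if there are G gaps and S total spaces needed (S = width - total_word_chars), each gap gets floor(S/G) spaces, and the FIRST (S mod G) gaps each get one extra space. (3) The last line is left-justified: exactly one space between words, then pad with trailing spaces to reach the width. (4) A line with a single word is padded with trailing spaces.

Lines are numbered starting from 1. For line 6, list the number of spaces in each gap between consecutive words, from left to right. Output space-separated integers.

Line 1: ['with', 'bus', 'bird', 'silver'] (min_width=20, slack=1)
Line 2: ['bean', 'bee', 'festival', 'box'] (min_width=21, slack=0)
Line 3: ['message', 'bear', 'sea'] (min_width=16, slack=5)
Line 4: ['brick', 'year', 'if', 'at'] (min_width=16, slack=5)
Line 5: ['kitchen', 'heart', 'yellow'] (min_width=20, slack=1)
Line 6: ['calendar', 'been', 'stone'] (min_width=19, slack=2)
Line 7: ['low'] (min_width=3, slack=18)

Answer: 2 2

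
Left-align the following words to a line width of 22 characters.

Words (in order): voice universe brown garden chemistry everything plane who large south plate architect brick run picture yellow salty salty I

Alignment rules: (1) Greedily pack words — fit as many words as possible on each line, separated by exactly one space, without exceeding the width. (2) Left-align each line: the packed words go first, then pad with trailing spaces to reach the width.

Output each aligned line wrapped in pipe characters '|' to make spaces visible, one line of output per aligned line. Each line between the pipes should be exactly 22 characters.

Line 1: ['voice', 'universe', 'brown'] (min_width=20, slack=2)
Line 2: ['garden', 'chemistry'] (min_width=16, slack=6)
Line 3: ['everything', 'plane', 'who'] (min_width=20, slack=2)
Line 4: ['large', 'south', 'plate'] (min_width=17, slack=5)
Line 5: ['architect', 'brick', 'run'] (min_width=19, slack=3)
Line 6: ['picture', 'yellow', 'salty'] (min_width=20, slack=2)
Line 7: ['salty', 'I'] (min_width=7, slack=15)

Answer: |voice universe brown  |
|garden chemistry      |
|everything plane who  |
|large south plate     |
|architect brick run   |
|picture yellow salty  |
|salty I               |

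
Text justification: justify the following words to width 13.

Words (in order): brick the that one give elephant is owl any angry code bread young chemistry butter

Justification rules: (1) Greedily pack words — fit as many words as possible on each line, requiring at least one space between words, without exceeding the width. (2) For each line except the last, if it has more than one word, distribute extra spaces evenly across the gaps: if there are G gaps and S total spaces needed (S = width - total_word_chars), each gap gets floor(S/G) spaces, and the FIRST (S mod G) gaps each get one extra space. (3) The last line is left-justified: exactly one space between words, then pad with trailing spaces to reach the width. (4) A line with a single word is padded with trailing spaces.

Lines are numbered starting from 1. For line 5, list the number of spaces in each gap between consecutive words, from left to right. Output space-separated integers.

Answer: 4

Derivation:
Line 1: ['brick', 'the'] (min_width=9, slack=4)
Line 2: ['that', 'one', 'give'] (min_width=13, slack=0)
Line 3: ['elephant', 'is'] (min_width=11, slack=2)
Line 4: ['owl', 'any', 'angry'] (min_width=13, slack=0)
Line 5: ['code', 'bread'] (min_width=10, slack=3)
Line 6: ['young'] (min_width=5, slack=8)
Line 7: ['chemistry'] (min_width=9, slack=4)
Line 8: ['butter'] (min_width=6, slack=7)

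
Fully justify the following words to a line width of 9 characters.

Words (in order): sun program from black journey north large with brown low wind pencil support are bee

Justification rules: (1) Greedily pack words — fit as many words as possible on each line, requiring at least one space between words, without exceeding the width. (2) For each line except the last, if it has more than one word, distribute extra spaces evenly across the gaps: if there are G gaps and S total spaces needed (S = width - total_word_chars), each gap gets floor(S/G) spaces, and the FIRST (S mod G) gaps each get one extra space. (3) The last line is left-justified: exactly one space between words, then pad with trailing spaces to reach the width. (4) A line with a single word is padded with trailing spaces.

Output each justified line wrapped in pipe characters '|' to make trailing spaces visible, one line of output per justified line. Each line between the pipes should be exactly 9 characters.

Line 1: ['sun'] (min_width=3, slack=6)
Line 2: ['program'] (min_width=7, slack=2)
Line 3: ['from'] (min_width=4, slack=5)
Line 4: ['black'] (min_width=5, slack=4)
Line 5: ['journey'] (min_width=7, slack=2)
Line 6: ['north'] (min_width=5, slack=4)
Line 7: ['large'] (min_width=5, slack=4)
Line 8: ['with'] (min_width=4, slack=5)
Line 9: ['brown', 'low'] (min_width=9, slack=0)
Line 10: ['wind'] (min_width=4, slack=5)
Line 11: ['pencil'] (min_width=6, slack=3)
Line 12: ['support'] (min_width=7, slack=2)
Line 13: ['are', 'bee'] (min_width=7, slack=2)

Answer: |sun      |
|program  |
|from     |
|black    |
|journey  |
|north    |
|large    |
|with     |
|brown low|
|wind     |
|pencil   |
|support  |
|are bee  |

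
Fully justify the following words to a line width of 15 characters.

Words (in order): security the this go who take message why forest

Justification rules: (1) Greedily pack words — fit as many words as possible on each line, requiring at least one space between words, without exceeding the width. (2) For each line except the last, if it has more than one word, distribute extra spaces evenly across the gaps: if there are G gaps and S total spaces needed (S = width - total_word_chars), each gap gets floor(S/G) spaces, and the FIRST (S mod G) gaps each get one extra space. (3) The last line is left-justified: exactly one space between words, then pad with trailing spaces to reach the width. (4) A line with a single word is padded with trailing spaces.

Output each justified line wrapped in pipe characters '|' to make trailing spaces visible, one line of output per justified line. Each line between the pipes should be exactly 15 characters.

Line 1: ['security', 'the'] (min_width=12, slack=3)
Line 2: ['this', 'go', 'who'] (min_width=11, slack=4)
Line 3: ['take', 'message'] (min_width=12, slack=3)
Line 4: ['why', 'forest'] (min_width=10, slack=5)

Answer: |security    the|
|this   go   who|
|take    message|
|why forest     |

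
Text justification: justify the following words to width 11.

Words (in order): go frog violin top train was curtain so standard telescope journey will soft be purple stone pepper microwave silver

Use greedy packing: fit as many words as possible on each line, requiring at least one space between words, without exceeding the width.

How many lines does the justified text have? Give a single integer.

Line 1: ['go', 'frog'] (min_width=7, slack=4)
Line 2: ['violin', 'top'] (min_width=10, slack=1)
Line 3: ['train', 'was'] (min_width=9, slack=2)
Line 4: ['curtain', 'so'] (min_width=10, slack=1)
Line 5: ['standard'] (min_width=8, slack=3)
Line 6: ['telescope'] (min_width=9, slack=2)
Line 7: ['journey'] (min_width=7, slack=4)
Line 8: ['will', 'soft'] (min_width=9, slack=2)
Line 9: ['be', 'purple'] (min_width=9, slack=2)
Line 10: ['stone'] (min_width=5, slack=6)
Line 11: ['pepper'] (min_width=6, slack=5)
Line 12: ['microwave'] (min_width=9, slack=2)
Line 13: ['silver'] (min_width=6, slack=5)
Total lines: 13

Answer: 13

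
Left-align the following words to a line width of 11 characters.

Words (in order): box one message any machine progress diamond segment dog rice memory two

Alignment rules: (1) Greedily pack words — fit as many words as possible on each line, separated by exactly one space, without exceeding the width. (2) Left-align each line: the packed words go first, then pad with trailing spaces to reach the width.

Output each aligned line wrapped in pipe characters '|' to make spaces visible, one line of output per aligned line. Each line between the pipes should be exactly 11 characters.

Answer: |box one    |
|message any|
|machine    |
|progress   |
|diamond    |
|segment dog|
|rice memory|
|two        |

Derivation:
Line 1: ['box', 'one'] (min_width=7, slack=4)
Line 2: ['message', 'any'] (min_width=11, slack=0)
Line 3: ['machine'] (min_width=7, slack=4)
Line 4: ['progress'] (min_width=8, slack=3)
Line 5: ['diamond'] (min_width=7, slack=4)
Line 6: ['segment', 'dog'] (min_width=11, slack=0)
Line 7: ['rice', 'memory'] (min_width=11, slack=0)
Line 8: ['two'] (min_width=3, slack=8)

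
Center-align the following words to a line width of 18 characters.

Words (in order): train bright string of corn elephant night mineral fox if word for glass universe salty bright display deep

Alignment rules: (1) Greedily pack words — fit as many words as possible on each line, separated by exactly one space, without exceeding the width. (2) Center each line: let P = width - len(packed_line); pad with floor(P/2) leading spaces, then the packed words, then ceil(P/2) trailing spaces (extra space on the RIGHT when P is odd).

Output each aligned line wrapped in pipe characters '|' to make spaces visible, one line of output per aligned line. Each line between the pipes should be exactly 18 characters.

Line 1: ['train', 'bright'] (min_width=12, slack=6)
Line 2: ['string', 'of', 'corn'] (min_width=14, slack=4)
Line 3: ['elephant', 'night'] (min_width=14, slack=4)
Line 4: ['mineral', 'fox', 'if'] (min_width=14, slack=4)
Line 5: ['word', 'for', 'glass'] (min_width=14, slack=4)
Line 6: ['universe', 'salty'] (min_width=14, slack=4)
Line 7: ['bright', 'display'] (min_width=14, slack=4)
Line 8: ['deep'] (min_width=4, slack=14)

Answer: |   train bright   |
|  string of corn  |
|  elephant night  |
|  mineral fox if  |
|  word for glass  |
|  universe salty  |
|  bright display  |
|       deep       |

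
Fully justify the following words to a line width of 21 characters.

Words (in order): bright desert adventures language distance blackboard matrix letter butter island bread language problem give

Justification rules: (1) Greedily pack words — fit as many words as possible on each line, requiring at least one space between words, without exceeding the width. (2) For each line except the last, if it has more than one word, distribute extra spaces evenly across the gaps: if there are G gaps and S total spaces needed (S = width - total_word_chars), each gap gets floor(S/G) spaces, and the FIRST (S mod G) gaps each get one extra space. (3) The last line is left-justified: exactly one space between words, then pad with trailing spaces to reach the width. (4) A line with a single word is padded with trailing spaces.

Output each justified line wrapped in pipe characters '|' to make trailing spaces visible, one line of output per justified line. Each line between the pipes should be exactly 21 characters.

Line 1: ['bright', 'desert'] (min_width=13, slack=8)
Line 2: ['adventures', 'language'] (min_width=19, slack=2)
Line 3: ['distance', 'blackboard'] (min_width=19, slack=2)
Line 4: ['matrix', 'letter', 'butter'] (min_width=20, slack=1)
Line 5: ['island', 'bread', 'language'] (min_width=21, slack=0)
Line 6: ['problem', 'give'] (min_width=12, slack=9)

Answer: |bright         desert|
|adventures   language|
|distance   blackboard|
|matrix  letter butter|
|island bread language|
|problem give         |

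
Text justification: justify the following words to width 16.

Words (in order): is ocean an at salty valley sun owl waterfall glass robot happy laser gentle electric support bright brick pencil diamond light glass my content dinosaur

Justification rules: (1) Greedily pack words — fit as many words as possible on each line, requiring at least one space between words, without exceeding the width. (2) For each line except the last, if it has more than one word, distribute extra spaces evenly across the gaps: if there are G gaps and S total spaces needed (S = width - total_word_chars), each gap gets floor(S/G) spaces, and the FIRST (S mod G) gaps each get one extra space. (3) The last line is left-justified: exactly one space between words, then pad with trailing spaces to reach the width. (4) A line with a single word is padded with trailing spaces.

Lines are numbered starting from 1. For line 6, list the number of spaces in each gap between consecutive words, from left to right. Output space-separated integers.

Line 1: ['is', 'ocean', 'an', 'at'] (min_width=14, slack=2)
Line 2: ['salty', 'valley', 'sun'] (min_width=16, slack=0)
Line 3: ['owl', 'waterfall'] (min_width=13, slack=3)
Line 4: ['glass', 'robot'] (min_width=11, slack=5)
Line 5: ['happy', 'laser'] (min_width=11, slack=5)
Line 6: ['gentle', 'electric'] (min_width=15, slack=1)
Line 7: ['support', 'bright'] (min_width=14, slack=2)
Line 8: ['brick', 'pencil'] (min_width=12, slack=4)
Line 9: ['diamond', 'light'] (min_width=13, slack=3)
Line 10: ['glass', 'my', 'content'] (min_width=16, slack=0)
Line 11: ['dinosaur'] (min_width=8, slack=8)

Answer: 2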